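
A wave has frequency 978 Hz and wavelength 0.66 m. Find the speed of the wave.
v = fλ = 645.5 m/s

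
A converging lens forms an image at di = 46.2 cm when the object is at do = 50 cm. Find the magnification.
M = −di/do = -0.924 (inverted image)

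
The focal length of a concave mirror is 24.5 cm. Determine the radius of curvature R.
R = 2|f| = 49 cm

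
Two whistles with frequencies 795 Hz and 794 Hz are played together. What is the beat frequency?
1 Hz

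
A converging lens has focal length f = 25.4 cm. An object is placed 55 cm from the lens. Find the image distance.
1/di = 1/f − 1/do → di = 47.2 cm (real image)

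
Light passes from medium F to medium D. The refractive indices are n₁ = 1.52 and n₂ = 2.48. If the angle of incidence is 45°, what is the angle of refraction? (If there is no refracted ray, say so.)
sin θ₂ = (n₁/n₂)·sin θ₁ = 0.4334 → θ₂ = 25.68°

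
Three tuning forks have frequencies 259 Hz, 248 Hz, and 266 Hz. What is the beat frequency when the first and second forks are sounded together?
11 Hz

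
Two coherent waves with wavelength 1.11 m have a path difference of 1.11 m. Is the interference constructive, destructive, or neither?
constructive — path difference = 1λ, a whole number of wavelengths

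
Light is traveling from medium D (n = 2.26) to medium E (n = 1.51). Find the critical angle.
θc = arcsin(n₂/n₁) = 41.92°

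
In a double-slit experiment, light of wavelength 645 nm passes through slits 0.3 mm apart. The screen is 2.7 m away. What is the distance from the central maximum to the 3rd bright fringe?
y = mλL/d = 17.41 mm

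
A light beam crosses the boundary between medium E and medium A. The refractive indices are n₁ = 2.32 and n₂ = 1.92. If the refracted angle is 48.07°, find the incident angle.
sin θ₁ = (n₂/n₁)·sin θ₂ → θ₁ = 38°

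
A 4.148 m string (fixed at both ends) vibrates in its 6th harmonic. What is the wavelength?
λₙ = 2L/n = 1.383 m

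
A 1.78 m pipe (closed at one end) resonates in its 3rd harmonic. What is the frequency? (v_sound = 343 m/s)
fₙ = nv/(4L) = 144.5 Hz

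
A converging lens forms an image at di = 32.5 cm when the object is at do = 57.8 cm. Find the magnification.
M = −di/do = -0.5623 (inverted image)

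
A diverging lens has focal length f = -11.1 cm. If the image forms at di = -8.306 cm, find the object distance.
1/do = 1/f − 1/di → do = 33 cm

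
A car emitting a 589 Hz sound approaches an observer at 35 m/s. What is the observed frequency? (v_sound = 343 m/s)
f_obs = f·v/(v − v_s) = 655.9 Hz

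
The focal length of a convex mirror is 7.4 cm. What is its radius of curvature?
R = 2|f| = 14.8 cm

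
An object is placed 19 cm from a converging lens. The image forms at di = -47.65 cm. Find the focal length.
1/f = 1/do + 1/di → f = 31.6 cm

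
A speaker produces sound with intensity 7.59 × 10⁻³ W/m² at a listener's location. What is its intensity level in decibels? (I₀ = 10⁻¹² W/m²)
β = 10·log₁₀(I/I₀) = 98.8 dB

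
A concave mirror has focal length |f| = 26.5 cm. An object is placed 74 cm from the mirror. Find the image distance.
f = +26.5 cm (concave); 1/di = 1/f − 1/do → di = 41.28 cm (real image, in front of mirror)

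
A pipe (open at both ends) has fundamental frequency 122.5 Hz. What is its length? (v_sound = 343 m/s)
L = v/(2f₁) = 1.4 m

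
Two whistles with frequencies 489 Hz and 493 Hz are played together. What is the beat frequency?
4 Hz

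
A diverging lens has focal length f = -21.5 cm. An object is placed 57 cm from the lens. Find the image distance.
1/di = 1/f − 1/do → di = -15.61 cm (virtual image)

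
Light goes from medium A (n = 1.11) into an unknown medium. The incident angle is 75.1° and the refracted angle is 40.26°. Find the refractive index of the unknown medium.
n₂ = n₁·sin θ₁ / sin θ₂ = 1.66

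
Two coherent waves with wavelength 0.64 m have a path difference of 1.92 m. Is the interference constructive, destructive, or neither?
constructive — path difference = 3λ, a whole number of wavelengths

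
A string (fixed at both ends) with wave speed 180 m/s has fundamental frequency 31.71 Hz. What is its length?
L = v/(2f₁) = 2.838 m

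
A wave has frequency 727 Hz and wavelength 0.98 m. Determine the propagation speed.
v = fλ = 712.5 m/s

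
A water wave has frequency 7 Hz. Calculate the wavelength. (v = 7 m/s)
λ = v/f = 1 m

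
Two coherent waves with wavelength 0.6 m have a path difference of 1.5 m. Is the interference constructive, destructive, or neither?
destructive — path difference = 2.5λ, an odd multiple of λ/2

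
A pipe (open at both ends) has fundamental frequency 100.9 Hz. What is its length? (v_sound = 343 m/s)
L = v/(2f₁) = 1.7 m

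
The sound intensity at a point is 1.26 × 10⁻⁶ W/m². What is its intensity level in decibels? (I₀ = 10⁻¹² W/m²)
β = 10·log₁₀(I/I₀) = 61 dB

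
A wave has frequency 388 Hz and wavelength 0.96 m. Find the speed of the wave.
v = fλ = 372.5 m/s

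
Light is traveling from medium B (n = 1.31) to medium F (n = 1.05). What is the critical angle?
θc = arcsin(n₂/n₁) = 53.28°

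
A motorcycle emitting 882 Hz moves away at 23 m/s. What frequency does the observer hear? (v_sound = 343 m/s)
f_obs = f·v/(v + v_s) = 826.6 Hz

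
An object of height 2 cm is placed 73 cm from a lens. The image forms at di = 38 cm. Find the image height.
hi = (-di/do) × ho = -1.041 cm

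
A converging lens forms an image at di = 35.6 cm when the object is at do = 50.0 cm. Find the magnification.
M = −di/do = -0.712 (inverted image)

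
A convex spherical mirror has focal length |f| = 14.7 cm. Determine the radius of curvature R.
R = 2|f| = 29.4 cm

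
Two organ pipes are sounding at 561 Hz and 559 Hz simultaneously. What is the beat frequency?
2 Hz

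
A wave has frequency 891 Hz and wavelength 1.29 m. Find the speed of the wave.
v = fλ = 1149 m/s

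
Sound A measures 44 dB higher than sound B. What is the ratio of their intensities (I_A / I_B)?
I_A/I_B = 10^(Δβ/10) = 25120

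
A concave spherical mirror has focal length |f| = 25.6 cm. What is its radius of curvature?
R = 2|f| = 51.2 cm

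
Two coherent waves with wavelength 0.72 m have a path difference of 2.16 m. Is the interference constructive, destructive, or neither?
constructive — path difference = 3λ, a whole number of wavelengths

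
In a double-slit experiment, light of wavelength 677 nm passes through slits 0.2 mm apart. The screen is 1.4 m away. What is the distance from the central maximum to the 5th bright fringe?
y = mλL/d = 23.69 mm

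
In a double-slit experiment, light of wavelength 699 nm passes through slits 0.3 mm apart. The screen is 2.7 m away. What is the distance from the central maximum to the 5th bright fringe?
y = mλL/d = 31.45 mm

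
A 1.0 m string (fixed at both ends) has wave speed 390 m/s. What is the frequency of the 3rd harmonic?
fₙ = nv/(2L) = 585 Hz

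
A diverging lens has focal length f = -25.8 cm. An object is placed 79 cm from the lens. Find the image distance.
1/di = 1/f − 1/do → di = -19.45 cm (virtual image)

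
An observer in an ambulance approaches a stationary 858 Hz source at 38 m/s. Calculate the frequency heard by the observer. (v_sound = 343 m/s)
f_obs = f·(v + v_o)/v = 953.1 Hz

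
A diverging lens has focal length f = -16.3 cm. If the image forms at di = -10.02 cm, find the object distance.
1/do = 1/f − 1/di → do = 26.01 cm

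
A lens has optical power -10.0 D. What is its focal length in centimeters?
f = 1/P = -10 cm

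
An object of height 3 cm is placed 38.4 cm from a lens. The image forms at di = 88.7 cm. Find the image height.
hi = (-di/do) × ho = -6.93 cm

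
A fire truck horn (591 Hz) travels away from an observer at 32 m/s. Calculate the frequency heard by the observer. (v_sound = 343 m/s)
f_obs = f·v/(v + v_s) = 540.6 Hz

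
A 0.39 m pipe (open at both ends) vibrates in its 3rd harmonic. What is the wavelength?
λₙ = 2L/n = 0.26 m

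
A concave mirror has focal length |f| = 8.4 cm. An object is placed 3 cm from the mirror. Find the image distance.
f = +8.4 cm (concave); 1/di = 1/f − 1/do → di = -4.667 cm (virtual image, behind mirror)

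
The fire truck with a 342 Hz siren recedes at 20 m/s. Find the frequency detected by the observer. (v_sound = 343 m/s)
f_obs = f·v/(v + v_s) = 323.2 Hz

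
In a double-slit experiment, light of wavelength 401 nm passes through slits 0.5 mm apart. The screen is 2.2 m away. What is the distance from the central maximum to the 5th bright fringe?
y = mλL/d = 8.822 mm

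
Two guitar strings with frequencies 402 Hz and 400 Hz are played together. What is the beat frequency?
2 Hz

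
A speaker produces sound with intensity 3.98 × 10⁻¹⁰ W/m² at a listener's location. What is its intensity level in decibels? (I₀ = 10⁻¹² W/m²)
β = 10·log₁₀(I/I₀) = 26 dB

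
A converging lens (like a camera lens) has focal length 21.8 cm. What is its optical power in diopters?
P = 1/f = 4.587 D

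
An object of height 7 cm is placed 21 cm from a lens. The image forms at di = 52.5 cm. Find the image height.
hi = (-di/do) × ho = -17.5 cm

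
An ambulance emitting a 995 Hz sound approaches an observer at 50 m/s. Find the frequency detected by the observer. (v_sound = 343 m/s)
f_obs = f·v/(v − v_s) = 1165 Hz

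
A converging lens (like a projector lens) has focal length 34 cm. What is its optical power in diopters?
P = 1/f = 2.941 D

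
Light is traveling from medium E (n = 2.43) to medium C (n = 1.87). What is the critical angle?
θc = arcsin(n₂/n₁) = 50.31°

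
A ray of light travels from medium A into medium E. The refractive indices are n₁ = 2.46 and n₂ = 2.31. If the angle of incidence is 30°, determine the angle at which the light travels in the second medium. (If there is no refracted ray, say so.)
sin θ₂ = (n₁/n₂)·sin θ₁ = 0.5325 → θ₂ = 32.17°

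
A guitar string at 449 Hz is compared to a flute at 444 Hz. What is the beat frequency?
5 Hz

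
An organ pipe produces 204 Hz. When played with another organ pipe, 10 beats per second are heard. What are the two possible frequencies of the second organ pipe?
f₂ = 204 ± 10 Hz → 214 Hz or 194 Hz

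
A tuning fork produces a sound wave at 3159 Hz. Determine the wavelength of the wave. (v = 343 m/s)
λ = v/f = 0.1086 m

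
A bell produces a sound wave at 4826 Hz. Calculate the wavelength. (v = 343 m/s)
λ = v/f = 0.07107 m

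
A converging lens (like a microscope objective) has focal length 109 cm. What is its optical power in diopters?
P = 1/f = 0.9174 D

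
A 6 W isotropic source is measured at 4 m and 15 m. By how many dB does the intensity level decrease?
Δβ = 20·log₁₀(r₂/r₁) = 11.48 dB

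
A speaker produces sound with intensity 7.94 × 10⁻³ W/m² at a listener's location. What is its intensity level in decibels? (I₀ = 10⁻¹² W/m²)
β = 10·log₁₀(I/I₀) = 99 dB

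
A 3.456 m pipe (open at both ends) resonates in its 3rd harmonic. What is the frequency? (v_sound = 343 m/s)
fₙ = nv/(2L) = 148.9 Hz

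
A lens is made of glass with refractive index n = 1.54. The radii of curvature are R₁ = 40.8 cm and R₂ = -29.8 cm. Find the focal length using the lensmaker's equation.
1/f = (n − 1)(1/R₁ − 1/R₂) → f = 31.89 cm (converging lens)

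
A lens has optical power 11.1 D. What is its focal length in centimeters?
f = 1/P = 9.009 cm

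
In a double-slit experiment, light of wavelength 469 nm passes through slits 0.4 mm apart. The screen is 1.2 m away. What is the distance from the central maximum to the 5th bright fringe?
y = mλL/d = 7.035 mm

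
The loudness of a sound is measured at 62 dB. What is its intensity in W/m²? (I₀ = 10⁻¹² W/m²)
I = I₀·10^(β/10) = 1.58 × 10⁻⁶ W/m²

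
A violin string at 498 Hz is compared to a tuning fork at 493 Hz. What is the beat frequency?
5 Hz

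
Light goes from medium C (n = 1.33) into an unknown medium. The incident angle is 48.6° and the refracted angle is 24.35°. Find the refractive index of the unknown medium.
n₂ = n₁·sin θ₁ / sin θ₂ = 2.42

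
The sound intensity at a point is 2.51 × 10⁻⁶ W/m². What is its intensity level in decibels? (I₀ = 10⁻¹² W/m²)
β = 10·log₁₀(I/I₀) = 64 dB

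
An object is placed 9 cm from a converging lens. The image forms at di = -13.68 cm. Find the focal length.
1/f = 1/do + 1/di → f = 26.31 cm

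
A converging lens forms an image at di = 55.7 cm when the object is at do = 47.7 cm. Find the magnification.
M = −di/do = -1.168 (inverted image)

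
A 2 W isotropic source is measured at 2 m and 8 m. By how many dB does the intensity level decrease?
Δβ = 20·log₁₀(r₂/r₁) = 12.04 dB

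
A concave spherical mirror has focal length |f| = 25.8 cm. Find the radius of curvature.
R = 2|f| = 51.6 cm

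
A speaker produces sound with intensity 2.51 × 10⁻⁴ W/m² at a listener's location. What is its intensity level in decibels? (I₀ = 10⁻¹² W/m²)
β = 10·log₁₀(I/I₀) = 84 dB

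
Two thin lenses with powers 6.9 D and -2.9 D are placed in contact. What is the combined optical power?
P_total = P₁ + P₂ = 4.0 D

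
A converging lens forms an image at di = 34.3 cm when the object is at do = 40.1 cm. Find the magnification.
M = −di/do = -0.8554 (inverted image)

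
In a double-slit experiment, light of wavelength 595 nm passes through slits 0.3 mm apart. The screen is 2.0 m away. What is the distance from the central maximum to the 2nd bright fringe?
y = mλL/d = 7.933 mm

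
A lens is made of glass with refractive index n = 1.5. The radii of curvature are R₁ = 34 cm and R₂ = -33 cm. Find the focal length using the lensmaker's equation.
1/f = (n − 1)(1/R₁ − 1/R₂) → f = 33.49 cm (converging lens)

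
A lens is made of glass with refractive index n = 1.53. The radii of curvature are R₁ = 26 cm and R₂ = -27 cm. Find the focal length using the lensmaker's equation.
1/f = (n − 1)(1/R₁ − 1/R₂) → f = 24.99 cm (converging lens)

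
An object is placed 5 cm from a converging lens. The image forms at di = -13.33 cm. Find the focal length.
1/f = 1/do + 1/di → f = 8.001 cm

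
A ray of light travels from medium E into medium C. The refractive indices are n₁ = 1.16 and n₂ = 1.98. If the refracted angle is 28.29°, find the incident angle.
sin θ₁ = (n₂/n₁)·sin θ₂ → θ₁ = 53.99°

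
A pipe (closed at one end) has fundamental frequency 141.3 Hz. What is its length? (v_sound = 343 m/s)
L = v/(4f₁) = 0.6069 m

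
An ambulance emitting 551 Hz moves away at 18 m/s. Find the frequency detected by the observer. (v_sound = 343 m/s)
f_obs = f·v/(v + v_s) = 523.5 Hz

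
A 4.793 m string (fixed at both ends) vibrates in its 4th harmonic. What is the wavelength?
λₙ = 2L/n = 2.397 m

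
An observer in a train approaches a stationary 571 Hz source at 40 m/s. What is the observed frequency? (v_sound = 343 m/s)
f_obs = f·(v + v_o)/v = 637.6 Hz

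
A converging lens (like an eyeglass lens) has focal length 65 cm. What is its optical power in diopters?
P = 1/f = 1.538 D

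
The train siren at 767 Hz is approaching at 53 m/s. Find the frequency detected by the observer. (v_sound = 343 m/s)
f_obs = f·v/(v − v_s) = 907.2 Hz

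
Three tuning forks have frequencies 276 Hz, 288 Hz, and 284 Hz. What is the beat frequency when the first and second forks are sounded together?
12 Hz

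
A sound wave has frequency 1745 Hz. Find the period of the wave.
T = 1/f = 5.731 × 10⁻⁴ s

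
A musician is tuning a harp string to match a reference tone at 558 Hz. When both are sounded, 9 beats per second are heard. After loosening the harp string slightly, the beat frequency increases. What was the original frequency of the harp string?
549 Hz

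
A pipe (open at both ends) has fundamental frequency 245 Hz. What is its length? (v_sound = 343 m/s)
L = v/(2f₁) = 0.7 m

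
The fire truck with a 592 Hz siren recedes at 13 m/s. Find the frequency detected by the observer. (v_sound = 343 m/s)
f_obs = f·v/(v + v_s) = 570.4 Hz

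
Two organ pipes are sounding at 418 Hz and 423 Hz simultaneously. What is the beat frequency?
5 Hz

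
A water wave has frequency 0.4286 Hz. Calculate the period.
T = 1/f = 2.333 s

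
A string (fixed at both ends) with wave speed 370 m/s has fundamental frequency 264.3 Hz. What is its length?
L = v/(2f₁) = 0.7 m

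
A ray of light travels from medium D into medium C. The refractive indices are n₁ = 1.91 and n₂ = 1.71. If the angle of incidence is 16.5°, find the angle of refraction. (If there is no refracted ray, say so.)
sin θ₂ = (n₁/n₂)·sin θ₁ = 0.3172 → θ₂ = 18.5°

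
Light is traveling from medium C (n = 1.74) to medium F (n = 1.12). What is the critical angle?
θc = arcsin(n₂/n₁) = 40.07°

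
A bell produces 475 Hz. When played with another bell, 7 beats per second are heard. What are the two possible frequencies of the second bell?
f₂ = 475 ± 7 Hz → 482 Hz or 468 Hz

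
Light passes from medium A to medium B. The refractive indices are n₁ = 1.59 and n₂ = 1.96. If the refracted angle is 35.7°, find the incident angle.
sin θ₁ = (n₂/n₁)·sin θ₂ → θ₁ = 46°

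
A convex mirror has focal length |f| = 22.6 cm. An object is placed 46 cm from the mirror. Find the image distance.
f = −22.6 cm (convex); 1/di = 1/f − 1/do → di = -15.15 cm (virtual image, behind mirror)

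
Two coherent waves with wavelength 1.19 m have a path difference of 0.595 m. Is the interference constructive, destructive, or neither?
destructive — path difference = 0.5λ, an odd multiple of λ/2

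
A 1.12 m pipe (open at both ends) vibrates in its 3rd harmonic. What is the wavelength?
λₙ = 2L/n = 0.7467 m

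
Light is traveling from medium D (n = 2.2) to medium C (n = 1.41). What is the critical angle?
θc = arcsin(n₂/n₁) = 39.86°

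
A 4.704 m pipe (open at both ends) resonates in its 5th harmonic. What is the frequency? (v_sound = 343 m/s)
fₙ = nv/(2L) = 182.3 Hz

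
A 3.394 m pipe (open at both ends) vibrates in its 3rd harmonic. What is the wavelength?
λₙ = 2L/n = 2.263 m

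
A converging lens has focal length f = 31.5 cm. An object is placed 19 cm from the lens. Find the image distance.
1/di = 1/f − 1/do → di = -47.88 cm (virtual image)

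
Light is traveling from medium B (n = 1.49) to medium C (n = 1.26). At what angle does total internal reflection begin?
θc = arcsin(n₂/n₁) = 57.74°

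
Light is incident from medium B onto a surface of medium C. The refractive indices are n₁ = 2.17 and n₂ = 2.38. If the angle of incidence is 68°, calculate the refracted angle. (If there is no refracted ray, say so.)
sin θ₂ = (n₁/n₂)·sin θ₁ = 0.8454 → θ₂ = 57.71°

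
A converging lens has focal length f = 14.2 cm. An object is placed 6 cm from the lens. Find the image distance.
1/di = 1/f − 1/do → di = -10.39 cm (virtual image)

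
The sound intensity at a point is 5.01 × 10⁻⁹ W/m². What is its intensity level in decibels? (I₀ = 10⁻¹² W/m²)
β = 10·log₁₀(I/I₀) = 37 dB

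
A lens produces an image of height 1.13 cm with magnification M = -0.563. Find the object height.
ho = |hi|/|M| = 2.007 cm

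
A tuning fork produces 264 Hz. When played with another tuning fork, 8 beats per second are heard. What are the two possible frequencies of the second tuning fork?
f₂ = 264 ± 8 Hz → 272 Hz or 256 Hz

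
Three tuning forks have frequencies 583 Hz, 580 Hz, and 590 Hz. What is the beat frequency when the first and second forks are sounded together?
3 Hz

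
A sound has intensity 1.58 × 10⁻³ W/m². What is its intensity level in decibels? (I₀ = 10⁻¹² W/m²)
β = 10·log₁₀(I/I₀) = 91.99 dB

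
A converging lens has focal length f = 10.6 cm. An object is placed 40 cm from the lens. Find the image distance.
1/di = 1/f − 1/do → di = 14.42 cm (real image)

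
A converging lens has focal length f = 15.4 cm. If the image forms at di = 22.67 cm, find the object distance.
1/do = 1/f − 1/di → do = 48.02 cm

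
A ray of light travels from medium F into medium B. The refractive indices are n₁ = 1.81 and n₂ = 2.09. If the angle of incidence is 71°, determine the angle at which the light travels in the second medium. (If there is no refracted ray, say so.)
sin θ₂ = (n₁/n₂)·sin θ₁ = 0.8188 → θ₂ = 54.97°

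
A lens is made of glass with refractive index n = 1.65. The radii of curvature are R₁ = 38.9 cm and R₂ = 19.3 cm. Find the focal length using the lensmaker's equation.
1/f = (n − 1)(1/R₁ − 1/R₂) → f = -58.93 cm (diverging lens)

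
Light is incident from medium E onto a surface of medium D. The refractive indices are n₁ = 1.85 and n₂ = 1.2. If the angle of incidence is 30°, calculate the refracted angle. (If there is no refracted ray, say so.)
sin θ₂ = (n₁/n₂)·sin θ₁ = 0.7708 → θ₂ = 50.43°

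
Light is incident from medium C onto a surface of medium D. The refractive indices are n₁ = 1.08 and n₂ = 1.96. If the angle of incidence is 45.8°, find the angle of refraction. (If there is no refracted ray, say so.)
sin θ₂ = (n₁/n₂)·sin θ₁ = 0.395 → θ₂ = 23.27°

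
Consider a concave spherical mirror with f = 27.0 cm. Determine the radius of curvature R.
R = 2|f| = 54 cm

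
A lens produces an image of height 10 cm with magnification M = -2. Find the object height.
ho = |hi|/|M| = 5 cm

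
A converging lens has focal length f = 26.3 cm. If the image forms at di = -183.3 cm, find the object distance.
1/do = 1/f − 1/di → do = 23 cm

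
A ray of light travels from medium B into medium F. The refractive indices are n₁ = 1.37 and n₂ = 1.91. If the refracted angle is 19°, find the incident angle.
sin θ₁ = (n₂/n₁)·sin θ₂ → θ₁ = 26.99°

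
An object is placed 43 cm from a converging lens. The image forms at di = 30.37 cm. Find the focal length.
1/f = 1/do + 1/di → f = 17.8 cm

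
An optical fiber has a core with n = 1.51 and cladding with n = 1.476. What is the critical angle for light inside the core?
θc = arcsin(n_cladding/n_core) = 77.82°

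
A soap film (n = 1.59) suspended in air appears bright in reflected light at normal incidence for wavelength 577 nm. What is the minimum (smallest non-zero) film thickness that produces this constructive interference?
2nt = (m − ½)λ with m = 1 → t = (m − ½)λ/(2n) = 90.72 nm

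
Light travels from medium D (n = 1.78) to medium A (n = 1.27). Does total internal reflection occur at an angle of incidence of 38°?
θc = arcsin(n₂/n₁) = 45.52°; 38° < θc, so no — the ray refracts.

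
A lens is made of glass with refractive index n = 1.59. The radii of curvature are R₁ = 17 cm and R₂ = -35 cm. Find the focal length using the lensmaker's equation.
1/f = (n − 1)(1/R₁ − 1/R₂) → f = 19.39 cm (converging lens)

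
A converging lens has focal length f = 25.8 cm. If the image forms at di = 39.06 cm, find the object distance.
1/do = 1/f − 1/di → do = 76 cm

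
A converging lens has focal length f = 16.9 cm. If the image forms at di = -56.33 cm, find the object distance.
1/do = 1/f − 1/di → do = 13 cm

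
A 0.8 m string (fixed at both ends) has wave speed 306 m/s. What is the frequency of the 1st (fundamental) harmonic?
fₙ = nv/(2L) = 191.2 Hz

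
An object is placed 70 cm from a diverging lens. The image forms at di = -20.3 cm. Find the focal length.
1/f = 1/do + 1/di → f = -28.59 cm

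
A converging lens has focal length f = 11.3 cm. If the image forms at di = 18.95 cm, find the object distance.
1/do = 1/f − 1/di → do = 27.99 cm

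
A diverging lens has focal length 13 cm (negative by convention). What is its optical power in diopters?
P = 1/f = -7.692 D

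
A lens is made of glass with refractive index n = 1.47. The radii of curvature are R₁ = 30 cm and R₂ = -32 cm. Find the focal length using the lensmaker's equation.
1/f = (n − 1)(1/R₁ − 1/R₂) → f = 32.94 cm (converging lens)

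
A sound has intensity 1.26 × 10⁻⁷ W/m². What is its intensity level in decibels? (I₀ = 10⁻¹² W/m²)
β = 10·log₁₀(I/I₀) = 51 dB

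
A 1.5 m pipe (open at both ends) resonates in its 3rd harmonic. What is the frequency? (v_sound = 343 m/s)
fₙ = nv/(2L) = 343 Hz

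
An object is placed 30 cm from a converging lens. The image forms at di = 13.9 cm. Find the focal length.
1/f = 1/do + 1/di → f = 9.499 cm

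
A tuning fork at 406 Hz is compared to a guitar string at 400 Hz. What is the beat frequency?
6 Hz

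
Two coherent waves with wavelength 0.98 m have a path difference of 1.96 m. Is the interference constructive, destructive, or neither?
constructive — path difference = 2λ, a whole number of wavelengths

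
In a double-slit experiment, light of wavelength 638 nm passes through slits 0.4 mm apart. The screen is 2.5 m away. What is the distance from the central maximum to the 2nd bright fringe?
y = mλL/d = 7.975 mm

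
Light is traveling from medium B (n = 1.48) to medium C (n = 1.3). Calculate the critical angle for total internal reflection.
θc = arcsin(n₂/n₁) = 61.45°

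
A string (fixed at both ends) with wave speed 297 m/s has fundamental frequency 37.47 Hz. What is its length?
L = v/(2f₁) = 3.963 m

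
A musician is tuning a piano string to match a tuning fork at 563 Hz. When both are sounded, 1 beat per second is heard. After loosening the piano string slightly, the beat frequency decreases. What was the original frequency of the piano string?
564 Hz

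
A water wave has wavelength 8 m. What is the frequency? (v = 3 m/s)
f = v/λ = 0.375 Hz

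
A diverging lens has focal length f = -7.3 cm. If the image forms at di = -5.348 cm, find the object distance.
1/do = 1/f − 1/di → do = 20 cm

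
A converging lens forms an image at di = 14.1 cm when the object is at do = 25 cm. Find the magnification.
M = −di/do = -0.564 (inverted image)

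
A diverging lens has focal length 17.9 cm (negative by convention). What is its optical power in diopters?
P = 1/f = -5.587 D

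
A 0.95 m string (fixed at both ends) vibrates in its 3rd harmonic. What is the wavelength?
λₙ = 2L/n = 0.6333 m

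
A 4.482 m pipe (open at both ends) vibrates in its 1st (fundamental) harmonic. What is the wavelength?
λₙ = 2L/n = 8.964 m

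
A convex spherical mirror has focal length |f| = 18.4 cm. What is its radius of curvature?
R = 2|f| = 36.8 cm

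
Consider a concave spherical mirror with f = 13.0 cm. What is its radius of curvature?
R = 2|f| = 26 cm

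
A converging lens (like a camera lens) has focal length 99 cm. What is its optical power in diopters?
P = 1/f = 1.01 D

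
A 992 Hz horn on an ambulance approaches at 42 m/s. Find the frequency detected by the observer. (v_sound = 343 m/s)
f_obs = f·v/(v − v_s) = 1130 Hz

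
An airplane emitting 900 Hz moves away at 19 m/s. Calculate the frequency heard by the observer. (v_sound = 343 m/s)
f_obs = f·v/(v + v_s) = 852.8 Hz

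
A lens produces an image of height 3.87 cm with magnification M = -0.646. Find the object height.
ho = |hi|/|M| = 5.991 cm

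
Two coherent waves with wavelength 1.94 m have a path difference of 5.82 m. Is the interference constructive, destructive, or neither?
constructive — path difference = 3λ, a whole number of wavelengths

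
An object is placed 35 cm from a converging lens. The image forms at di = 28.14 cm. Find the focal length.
1/f = 1/do + 1/di → f = 15.6 cm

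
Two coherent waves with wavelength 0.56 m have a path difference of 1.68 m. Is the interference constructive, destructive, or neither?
constructive — path difference = 3λ, a whole number of wavelengths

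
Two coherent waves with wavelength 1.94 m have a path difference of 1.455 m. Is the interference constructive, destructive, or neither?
neither (partial) — path difference = 0.75λ, neither a whole number of wavelengths nor an odd multiple of λ/2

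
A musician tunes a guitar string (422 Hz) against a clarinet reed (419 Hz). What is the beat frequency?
3 Hz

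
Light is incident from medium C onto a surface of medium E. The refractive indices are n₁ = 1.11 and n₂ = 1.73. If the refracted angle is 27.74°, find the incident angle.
sin θ₁ = (n₂/n₁)·sin θ₂ → θ₁ = 46.51°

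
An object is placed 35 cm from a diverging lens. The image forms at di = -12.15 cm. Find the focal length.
1/f = 1/do + 1/di → f = -18.61 cm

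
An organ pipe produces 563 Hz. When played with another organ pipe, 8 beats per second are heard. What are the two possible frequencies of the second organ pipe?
f₂ = 563 ± 8 Hz → 571 Hz or 555 Hz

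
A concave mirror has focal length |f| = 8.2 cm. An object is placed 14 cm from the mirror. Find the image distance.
f = +8.2 cm (concave); 1/di = 1/f − 1/do → di = 19.79 cm (real image, in front of mirror)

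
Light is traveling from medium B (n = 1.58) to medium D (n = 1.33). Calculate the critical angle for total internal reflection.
θc = arcsin(n₂/n₁) = 57.33°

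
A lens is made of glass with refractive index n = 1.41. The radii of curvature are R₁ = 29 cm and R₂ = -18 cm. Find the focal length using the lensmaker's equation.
1/f = (n − 1)(1/R₁ − 1/R₂) → f = 27.09 cm (converging lens)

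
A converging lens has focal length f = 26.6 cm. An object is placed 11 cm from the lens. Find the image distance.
1/di = 1/f − 1/do → di = -18.76 cm (virtual image)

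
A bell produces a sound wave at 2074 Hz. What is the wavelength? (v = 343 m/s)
λ = v/f = 0.1654 m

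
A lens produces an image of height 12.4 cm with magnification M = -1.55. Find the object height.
ho = |hi|/|M| = 8 cm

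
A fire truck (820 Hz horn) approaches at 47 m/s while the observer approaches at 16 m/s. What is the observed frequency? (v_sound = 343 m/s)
f_obs = f·(v + v_o)/(v − v_s) = 994.5 Hz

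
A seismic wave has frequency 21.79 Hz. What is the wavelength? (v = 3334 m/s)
λ = v/f = 153 m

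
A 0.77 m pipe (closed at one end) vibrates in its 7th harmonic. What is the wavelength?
λₙ = 4L/n = 0.44 m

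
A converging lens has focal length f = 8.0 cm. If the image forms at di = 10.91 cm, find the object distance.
1/do = 1/f − 1/di → do = 29.99 cm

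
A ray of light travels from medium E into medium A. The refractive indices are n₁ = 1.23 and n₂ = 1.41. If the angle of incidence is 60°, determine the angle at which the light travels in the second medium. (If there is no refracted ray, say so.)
sin θ₂ = (n₁/n₂)·sin θ₁ = 0.7555 → θ₂ = 49.07°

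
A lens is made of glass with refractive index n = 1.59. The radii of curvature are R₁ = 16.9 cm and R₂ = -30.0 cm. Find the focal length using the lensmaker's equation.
1/f = (n − 1)(1/R₁ − 1/R₂) → f = 18.32 cm (converging lens)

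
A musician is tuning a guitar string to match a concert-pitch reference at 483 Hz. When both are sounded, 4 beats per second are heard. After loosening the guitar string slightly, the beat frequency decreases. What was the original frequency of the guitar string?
487 Hz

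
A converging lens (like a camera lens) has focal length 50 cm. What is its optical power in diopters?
P = 1/f = 2 D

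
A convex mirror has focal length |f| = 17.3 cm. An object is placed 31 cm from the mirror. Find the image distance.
f = −17.3 cm (convex); 1/di = 1/f − 1/do → di = -11.1 cm (virtual image, behind mirror)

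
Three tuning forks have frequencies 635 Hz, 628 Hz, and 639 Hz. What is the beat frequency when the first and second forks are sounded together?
7 Hz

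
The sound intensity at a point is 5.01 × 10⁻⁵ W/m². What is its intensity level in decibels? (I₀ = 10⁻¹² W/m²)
β = 10·log₁₀(I/I₀) = 77 dB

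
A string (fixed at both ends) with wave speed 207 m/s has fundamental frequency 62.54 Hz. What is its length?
L = v/(2f₁) = 1.655 m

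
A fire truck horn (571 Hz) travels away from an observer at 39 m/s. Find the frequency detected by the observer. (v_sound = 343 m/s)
f_obs = f·v/(v + v_s) = 512.7 Hz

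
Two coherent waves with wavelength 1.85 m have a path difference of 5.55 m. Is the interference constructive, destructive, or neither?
constructive — path difference = 3λ, a whole number of wavelengths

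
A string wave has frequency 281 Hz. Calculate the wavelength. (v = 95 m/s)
λ = v/f = 0.3381 m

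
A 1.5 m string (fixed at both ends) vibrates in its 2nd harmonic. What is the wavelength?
λₙ = 2L/n = 1.5 m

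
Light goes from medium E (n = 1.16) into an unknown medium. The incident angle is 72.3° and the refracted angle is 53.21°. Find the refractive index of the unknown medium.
n₂ = n₁·sin θ₁ / sin θ₂ = 1.38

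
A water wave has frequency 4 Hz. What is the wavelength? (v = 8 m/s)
λ = v/f = 2 m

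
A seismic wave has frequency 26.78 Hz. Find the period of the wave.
T = 1/f = 0.03734 s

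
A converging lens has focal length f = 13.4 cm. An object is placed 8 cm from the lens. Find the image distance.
1/di = 1/f − 1/do → di = -19.85 cm (virtual image)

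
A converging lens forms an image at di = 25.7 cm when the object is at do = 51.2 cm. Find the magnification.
M = −di/do = -0.502 (inverted image)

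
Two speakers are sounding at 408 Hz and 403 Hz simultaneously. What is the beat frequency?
5 Hz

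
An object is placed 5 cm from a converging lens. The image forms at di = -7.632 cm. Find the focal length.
1/f = 1/do + 1/di → f = 14.5 cm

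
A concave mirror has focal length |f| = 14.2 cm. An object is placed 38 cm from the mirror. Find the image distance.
f = +14.2 cm (concave); 1/di = 1/f − 1/do → di = 22.67 cm (real image, in front of mirror)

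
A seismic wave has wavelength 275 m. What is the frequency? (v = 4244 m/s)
f = v/λ = 15.43 Hz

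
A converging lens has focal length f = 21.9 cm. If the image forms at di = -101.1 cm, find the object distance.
1/do = 1/f − 1/di → do = 18 cm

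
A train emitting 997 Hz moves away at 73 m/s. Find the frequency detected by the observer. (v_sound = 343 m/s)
f_obs = f·v/(v + v_s) = 822 Hz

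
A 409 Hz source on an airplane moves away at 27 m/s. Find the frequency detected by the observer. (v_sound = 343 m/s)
f_obs = f·v/(v + v_s) = 379.2 Hz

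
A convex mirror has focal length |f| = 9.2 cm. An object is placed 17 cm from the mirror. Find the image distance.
f = −9.2 cm (convex); 1/di = 1/f − 1/do → di = -5.969 cm (virtual image, behind mirror)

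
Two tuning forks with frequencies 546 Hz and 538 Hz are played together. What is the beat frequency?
8 Hz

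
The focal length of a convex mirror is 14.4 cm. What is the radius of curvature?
R = 2|f| = 28.8 cm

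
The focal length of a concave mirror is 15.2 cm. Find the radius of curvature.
R = 2|f| = 30.4 cm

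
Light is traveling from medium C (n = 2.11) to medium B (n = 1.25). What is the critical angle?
θc = arcsin(n₂/n₁) = 36.33°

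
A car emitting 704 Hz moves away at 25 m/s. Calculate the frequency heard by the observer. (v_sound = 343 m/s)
f_obs = f·v/(v + v_s) = 656.2 Hz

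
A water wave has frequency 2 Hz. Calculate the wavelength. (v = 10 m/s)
λ = v/f = 5 m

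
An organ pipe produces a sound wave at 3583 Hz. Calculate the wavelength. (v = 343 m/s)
λ = v/f = 0.09573 m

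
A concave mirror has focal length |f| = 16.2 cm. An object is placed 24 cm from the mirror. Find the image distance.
f = +16.2 cm (concave); 1/di = 1/f − 1/do → di = 49.85 cm (real image, in front of mirror)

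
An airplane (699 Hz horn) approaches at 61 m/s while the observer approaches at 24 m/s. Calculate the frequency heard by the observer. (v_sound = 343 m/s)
f_obs = f·(v + v_o)/(v − v_s) = 909.7 Hz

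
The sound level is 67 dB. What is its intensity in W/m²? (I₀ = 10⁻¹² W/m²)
I = I₀·10^(β/10) = 5.01 × 10⁻⁶ W/m²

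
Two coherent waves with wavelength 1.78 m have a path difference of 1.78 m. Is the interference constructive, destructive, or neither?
constructive — path difference = 1λ, a whole number of wavelengths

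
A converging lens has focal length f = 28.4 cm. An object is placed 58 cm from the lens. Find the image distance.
1/di = 1/f − 1/do → di = 55.65 cm (real image)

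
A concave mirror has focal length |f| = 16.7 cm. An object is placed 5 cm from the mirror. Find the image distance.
f = +16.7 cm (concave); 1/di = 1/f − 1/do → di = -7.137 cm (virtual image, behind mirror)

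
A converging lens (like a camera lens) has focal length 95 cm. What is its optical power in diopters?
P = 1/f = 1.053 D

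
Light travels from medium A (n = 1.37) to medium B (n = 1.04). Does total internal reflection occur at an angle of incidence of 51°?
θc = arcsin(n₂/n₁) = 49.39°; 51° > θc, so yes — total internal reflection.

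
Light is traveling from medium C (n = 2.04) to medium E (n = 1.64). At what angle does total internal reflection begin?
θc = arcsin(n₂/n₁) = 53.51°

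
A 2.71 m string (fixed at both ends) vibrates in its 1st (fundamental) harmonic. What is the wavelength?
λₙ = 2L/n = 5.42 m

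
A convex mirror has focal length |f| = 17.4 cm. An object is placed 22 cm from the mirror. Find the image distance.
f = −17.4 cm (convex); 1/di = 1/f − 1/do → di = -9.716 cm (virtual image, behind mirror)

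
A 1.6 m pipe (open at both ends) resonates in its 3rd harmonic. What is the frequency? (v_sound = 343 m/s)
fₙ = nv/(2L) = 321.6 Hz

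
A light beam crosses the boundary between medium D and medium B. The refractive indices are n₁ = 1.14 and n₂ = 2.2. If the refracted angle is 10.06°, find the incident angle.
sin θ₁ = (n₂/n₁)·sin θ₂ → θ₁ = 19.7°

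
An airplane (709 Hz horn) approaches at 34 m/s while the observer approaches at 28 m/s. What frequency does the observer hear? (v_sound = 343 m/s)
f_obs = f·(v + v_o)/(v − v_s) = 851.3 Hz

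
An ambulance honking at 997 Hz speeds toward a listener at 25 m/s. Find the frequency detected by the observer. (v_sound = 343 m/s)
f_obs = f·v/(v − v_s) = 1075 Hz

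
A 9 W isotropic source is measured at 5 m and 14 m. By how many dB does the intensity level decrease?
Δβ = 20·log₁₀(r₂/r₁) = 8.943 dB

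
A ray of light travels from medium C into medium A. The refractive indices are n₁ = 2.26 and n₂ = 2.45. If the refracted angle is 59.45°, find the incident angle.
sin θ₁ = (n₂/n₁)·sin θ₂ → θ₁ = 69°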